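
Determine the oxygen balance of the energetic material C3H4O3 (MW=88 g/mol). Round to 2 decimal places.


OB = -1600 * (2C + H/2 - O) / MW
Inner = 2*3 + 4/2 - 3 = 5.00
OB = -1600 * 5.00 / 88 = -90.91%


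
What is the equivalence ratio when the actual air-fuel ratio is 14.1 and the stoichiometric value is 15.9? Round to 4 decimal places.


phi = AFR_stoich / AFR_actual
phi = 15.9 / 14.1 = 1.1277


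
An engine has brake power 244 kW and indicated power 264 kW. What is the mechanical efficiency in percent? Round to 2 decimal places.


eta_mech = (BP / IP) * 100
Ratio = 244 / 264 = 0.9242
eta_mech = 0.9242 * 100 = 92.42%


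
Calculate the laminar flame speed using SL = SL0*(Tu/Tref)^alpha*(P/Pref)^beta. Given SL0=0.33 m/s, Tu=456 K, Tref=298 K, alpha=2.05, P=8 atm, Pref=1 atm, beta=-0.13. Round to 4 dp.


SL = SL0 * (Tu/Tref)^alpha * (P/Pref)^beta
T ratio = 456/298 = 1.53020134
(T ratio)^alpha = 1.53020134^2.05 = 2.391854
(P/Pref)^beta = 8^(-0.13) = 0.763130
SL = 0.33 * 2.391854 * 0.763130 = 0.6023 m/s


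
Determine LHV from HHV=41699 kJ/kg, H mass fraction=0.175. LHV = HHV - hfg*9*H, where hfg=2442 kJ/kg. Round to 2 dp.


LHV = HHV - hfg * 9 * H
Water correction = 2442 * 9 * 0.175 = 3846.150 kJ/kg
LHV = 41699 - 3846.150 = 37852.85 kJ/kg


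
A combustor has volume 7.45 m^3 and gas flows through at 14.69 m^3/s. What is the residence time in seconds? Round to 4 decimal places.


tau = V / Q_flow
tau = 7.45 / 14.69 = 0.5071 s


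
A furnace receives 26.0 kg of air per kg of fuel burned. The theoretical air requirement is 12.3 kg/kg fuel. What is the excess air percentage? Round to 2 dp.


Excess air = actual - stoichiometric = 26.0 - 12.3 = 13.70 kg/kg fuel
Excess air % = (excess / stoich) * 100 = (13.70 / 12.3) * 100 = 111.38%


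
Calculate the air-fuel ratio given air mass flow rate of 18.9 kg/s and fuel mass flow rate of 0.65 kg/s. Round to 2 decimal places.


AFR = m_air / m_fuel
AFR = 18.9 / 0.65 = 29.08


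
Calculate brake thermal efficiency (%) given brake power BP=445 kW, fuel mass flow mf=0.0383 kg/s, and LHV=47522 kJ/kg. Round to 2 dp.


eta_BTE = (BP / (mf * LHV)) * 100
Denominator = 0.0383 * 47522 = 1820.0926 kW
eta_BTE = (445 / 1820.0926) * 100 = 24.45%


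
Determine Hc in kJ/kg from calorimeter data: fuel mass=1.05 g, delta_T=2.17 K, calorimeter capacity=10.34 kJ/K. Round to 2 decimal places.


Hc = C_cal * delta_T / m_fuel
Q_released = 10.34 * 2.17 = 22.4378 kJ
m_fuel = 1.05 g = 1.05/1000 kg = 0.001050 kg
Hc = 22.4378 / 0.001050 = 21369.33 kJ/kg


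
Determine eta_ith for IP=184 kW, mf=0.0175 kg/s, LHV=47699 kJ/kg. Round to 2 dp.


eta_ith = (IP / (mf * LHV)) * 100
Denominator = 0.0175 * 47699 = 834.7325 kW
eta_ith = (184 / 834.7325) * 100 = 22.04%


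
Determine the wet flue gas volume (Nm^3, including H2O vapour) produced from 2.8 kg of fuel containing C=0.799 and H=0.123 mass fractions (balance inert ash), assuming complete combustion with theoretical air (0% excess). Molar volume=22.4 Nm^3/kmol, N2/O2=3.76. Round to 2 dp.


Per kg fuel: CO2 = (C/12 kmol)*22.4 = (0.799/12)*22.4 = 1.49147 Nm^3
Per kg fuel: H2O = (H/2 kmol)*22.4 = (0.123/2)*22.4 = 1.37760 Nm^3
O2 needed per kg fuel = C/12 + H/4 = 0.799/12 + 0.123/4 = 0.09733333 kmol
Per kg fuel: N2 = O2*3.76*22.4 = 0.09733333*3.76*22.4 = 8.19780 Nm^3
Total per kg = 1.49147 + 1.37760 + 8.19780 = 11.06687 Nm^3
Total = 11.06687 * 2.8 = 30.99 Nm^3


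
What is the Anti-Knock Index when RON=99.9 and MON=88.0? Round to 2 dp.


AKI = (RON + MON) / 2
AKI = (99.9 + 88.0) / 2
AKI = 187.9 / 2 = 93.95


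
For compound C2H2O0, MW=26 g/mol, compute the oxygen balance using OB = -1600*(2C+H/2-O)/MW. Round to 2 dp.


OB = -1600 * (2C + H/2 - O) / MW
Inner = 2*2 + 2/2 - 0 = 5.00
OB = -1600 * 5.00 / 26 = -307.69%


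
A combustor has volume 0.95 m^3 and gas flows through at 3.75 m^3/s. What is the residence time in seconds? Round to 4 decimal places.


tau = V / Q_flow
tau = 0.95 / 3.75 = 0.2533 s


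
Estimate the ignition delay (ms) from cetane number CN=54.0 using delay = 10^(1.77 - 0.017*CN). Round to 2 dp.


delay = 10^(1.77 - 0.017*CN)
Exponent = 1.77 - 0.017*54.0 = 0.8520
delay = 10^0.8520 = 7.11 ms


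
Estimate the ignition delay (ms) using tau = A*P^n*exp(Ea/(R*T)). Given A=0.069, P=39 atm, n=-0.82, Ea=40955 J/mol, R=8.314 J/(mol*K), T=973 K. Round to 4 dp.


tau = A * P^n * exp(Ea/(R*T))
P^n = 39^(-0.82) = 0.04958234
Ea/(R*T) = 40955/(8.314*973) = 5.062722
exp(Ea/(R*T)) = 158.020043
tau = 0.069 * 0.04958234 * 158.020043 = 0.5406 ms


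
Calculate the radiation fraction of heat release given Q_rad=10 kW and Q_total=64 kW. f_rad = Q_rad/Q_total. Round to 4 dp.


f_rad = Q_rad / Q_total
f_rad = 10 / 64 = 0.1563


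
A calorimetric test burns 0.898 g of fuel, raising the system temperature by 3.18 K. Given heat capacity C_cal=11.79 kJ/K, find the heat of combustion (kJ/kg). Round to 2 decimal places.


Hc = C_cal * delta_T / m_fuel
Q_released = 11.79 * 3.18 = 37.4922 kJ
m_fuel = 0.898 g = 0.898/1000 kg = 0.000898 kg
Hc = 37.4922 / 0.000898 = 41750.78 kJ/kg


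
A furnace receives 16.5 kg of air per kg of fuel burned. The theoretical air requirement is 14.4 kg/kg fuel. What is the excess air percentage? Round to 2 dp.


Excess air = actual - stoichiometric = 16.5 - 14.4 = 2.10 kg/kg fuel
Excess air % = (excess / stoich) * 100 = (2.10 / 14.4) * 100 = 14.58%


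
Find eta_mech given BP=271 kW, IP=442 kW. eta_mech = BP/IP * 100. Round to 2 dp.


eta_mech = (BP / IP) * 100
Ratio = 271 / 442 = 0.6131
eta_mech = 0.6131 * 100 = 61.31%


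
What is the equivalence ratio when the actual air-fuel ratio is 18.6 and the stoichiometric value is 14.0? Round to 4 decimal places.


phi = AFR_stoich / AFR_actual
phi = 14.0 / 18.6 = 0.7527


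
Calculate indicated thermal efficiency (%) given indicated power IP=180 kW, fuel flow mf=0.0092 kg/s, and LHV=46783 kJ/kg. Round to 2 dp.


eta_ith = (IP / (mf * LHV)) * 100
Denominator = 0.0092 * 46783 = 430.4036 kW
eta_ith = (180 / 430.4036) * 100 = 41.82%


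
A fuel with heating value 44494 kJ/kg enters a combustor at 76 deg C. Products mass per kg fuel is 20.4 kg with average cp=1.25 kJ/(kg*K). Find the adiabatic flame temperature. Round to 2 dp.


T_ad = T_in + Hc / (m_p * cp)
Denominator = 20.4 * 1.25 = 25.5000
Temperature rise = 44494 / 25.5000 = 1744.86 K
T_ad = 76 + 1744.86 = 1820.86 deg C


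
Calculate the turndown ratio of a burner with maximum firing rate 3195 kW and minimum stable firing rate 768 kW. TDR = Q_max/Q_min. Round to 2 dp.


TDR = Q_max / Q_min
TDR = 3195 / 768 = 4.16


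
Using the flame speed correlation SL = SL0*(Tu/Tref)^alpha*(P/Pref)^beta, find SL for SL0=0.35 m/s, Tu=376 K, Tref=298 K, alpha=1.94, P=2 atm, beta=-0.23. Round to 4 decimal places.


SL = SL0 * (Tu/Tref)^alpha * (P/Pref)^beta
T ratio = 376/298 = 1.26174497
(T ratio)^alpha = 1.26174497^1.94 = 1.569947
(P/Pref)^beta = 2^(-0.23) = 0.852635
SL = 0.35 * 1.569947 * 0.852635 = 0.4685 m/s


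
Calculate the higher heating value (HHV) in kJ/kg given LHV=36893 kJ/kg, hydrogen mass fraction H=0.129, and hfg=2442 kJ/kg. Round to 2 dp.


HHV = LHV + hfg * 9 * H
Water addition = 2442 * 9 * 0.129 = 2835.162 kJ/kg
HHV = 36893 + 2835.162 = 39728.16 kJ/kg


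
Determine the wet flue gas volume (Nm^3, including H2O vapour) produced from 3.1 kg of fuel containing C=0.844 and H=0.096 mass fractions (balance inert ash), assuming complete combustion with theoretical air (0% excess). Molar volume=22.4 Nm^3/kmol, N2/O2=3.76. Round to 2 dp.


Per kg fuel: CO2 = (C/12 kmol)*22.4 = (0.844/12)*22.4 = 1.57547 Nm^3
Per kg fuel: H2O = (H/2 kmol)*22.4 = (0.096/2)*22.4 = 1.07520 Nm^3
O2 needed per kg fuel = C/12 + H/4 = 0.844/12 + 0.096/4 = 0.09433333 kmol
Per kg fuel: N2 = O2*3.76*22.4 = 0.09433333*3.76*22.4 = 7.94513 Nm^3
Total per kg = 1.57547 + 1.07520 + 7.94513 = 10.59580 Nm^3
Total = 10.59580 * 3.1 = 32.85 Nm^3


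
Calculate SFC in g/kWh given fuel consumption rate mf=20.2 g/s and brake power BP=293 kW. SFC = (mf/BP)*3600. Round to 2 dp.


SFC = (mf / BP) * 3600
Rate = 20.2 / 293 = 0.068942 g/(s*kW)
SFC = 0.068942 * 3600 = 248.19 g/kWh


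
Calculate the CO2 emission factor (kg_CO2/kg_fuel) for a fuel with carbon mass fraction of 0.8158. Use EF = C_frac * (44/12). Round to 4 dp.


EF = C_frac * (M_CO2 / M_C)
EF = 0.8158 * (44/12)
EF = 0.8158 * 3.666667 = 2.9913 kg_CO2/kg_fuel


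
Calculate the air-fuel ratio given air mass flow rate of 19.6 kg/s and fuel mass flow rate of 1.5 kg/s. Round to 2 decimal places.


AFR = m_air / m_fuel
AFR = 19.6 / 1.5 = 13.07


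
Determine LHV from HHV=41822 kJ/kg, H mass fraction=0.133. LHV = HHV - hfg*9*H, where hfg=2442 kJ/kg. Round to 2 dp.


LHV = HHV - hfg * 9 * H
Water correction = 2442 * 9 * 0.133 = 2923.074 kJ/kg
LHV = 41822 - 2923.074 = 38898.93 kJ/kg


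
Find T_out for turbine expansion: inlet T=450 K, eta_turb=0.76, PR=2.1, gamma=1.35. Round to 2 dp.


T_out = T_in * (1 - eta * (1 - PR^(-(gamma-1)/gamma)))
Exponent = -(1.35-1)/1.35 = -0.25925926
PR^exp = 2.1^(-0.25925926) = 0.82501466
Factor = 1 - 0.76*(1 - 0.82501466) = 0.86701114
T_out = 450 * 0.86701114 = 390.16 K


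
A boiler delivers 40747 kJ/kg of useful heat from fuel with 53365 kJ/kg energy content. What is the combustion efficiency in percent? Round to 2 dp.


Efficiency = (Q_useful / Q_fuel) * 100
Efficiency = (40747 / 53365) * 100
Efficiency = 0.7636 * 100 = 76.36%


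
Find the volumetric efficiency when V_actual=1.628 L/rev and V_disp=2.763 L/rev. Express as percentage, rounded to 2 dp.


eta_v = (V_actual / V_disp) * 100
Ratio = 1.628 / 2.763 = 0.5892
eta_v = 0.5892 * 100 = 58.92%


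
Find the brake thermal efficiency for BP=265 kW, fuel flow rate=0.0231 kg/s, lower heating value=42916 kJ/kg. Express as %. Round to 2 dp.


eta_BTE = (BP / (mf * LHV)) * 100
Denominator = 0.0231 * 42916 = 991.3596 kW
eta_BTE = (265 / 991.3596) * 100 = 26.73%


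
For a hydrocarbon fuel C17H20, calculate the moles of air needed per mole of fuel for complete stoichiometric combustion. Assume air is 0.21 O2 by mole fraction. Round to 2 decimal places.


Balanced combustion: C17H20 + 22 O2 -> 17 CO2 + 10 H2O
O2 needed = C + H/4 = 17 + 20/4 = 22.00 moles
Air moles = O2 / 0.21 = 22.00 / 0.21 = 104.76 moles air


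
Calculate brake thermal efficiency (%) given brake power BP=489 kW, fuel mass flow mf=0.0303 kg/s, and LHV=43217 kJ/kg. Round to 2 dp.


eta_BTE = (BP / (mf * LHV)) * 100
Denominator = 0.0303 * 43217 = 1309.4751 kW
eta_BTE = (489 / 1309.4751) * 100 = 37.34%


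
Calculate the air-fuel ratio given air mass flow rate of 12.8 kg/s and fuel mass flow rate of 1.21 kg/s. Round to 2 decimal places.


AFR = m_air / m_fuel
AFR = 12.8 / 1.21 = 10.58


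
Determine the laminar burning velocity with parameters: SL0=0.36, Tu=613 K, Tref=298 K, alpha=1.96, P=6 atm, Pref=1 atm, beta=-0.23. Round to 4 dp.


SL = SL0 * (Tu/Tref)^alpha * (P/Pref)^beta
T ratio = 613/298 = 2.05704698
(T ratio)^alpha = 2.05704698^1.96 = 4.111106
(P/Pref)^beta = 6^(-0.23) = 0.662255
SL = 0.36 * 4.111106 * 0.662255 = 0.9801 m/s


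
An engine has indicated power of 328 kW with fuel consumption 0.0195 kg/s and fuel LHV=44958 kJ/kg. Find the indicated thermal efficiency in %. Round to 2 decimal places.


eta_ith = (IP / (mf * LHV)) * 100
Denominator = 0.0195 * 44958 = 876.6810 kW
eta_ith = (328 / 876.6810) * 100 = 37.41%


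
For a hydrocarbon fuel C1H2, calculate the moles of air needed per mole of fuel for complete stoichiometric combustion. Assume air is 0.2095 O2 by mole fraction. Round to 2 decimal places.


Balanced combustion: C1H2 + 1.5 O2 -> 1 CO2 + 1 H2O
O2 needed = C + H/4 = 1 + 2/4 = 1.50 moles
Air moles = O2 / 0.2095 = 1.50 / 0.2095 = 7.16 moles air


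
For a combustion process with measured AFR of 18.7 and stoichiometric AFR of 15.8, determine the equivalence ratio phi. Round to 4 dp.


phi = AFR_stoich / AFR_actual
phi = 15.8 / 18.7 = 0.8449


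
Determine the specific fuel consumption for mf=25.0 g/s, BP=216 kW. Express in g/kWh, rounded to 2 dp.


SFC = (mf / BP) * 3600
Rate = 25.0 / 216 = 0.115741 g/(s*kW)
SFC = 0.115741 * 3600 = 416.67 g/kWh


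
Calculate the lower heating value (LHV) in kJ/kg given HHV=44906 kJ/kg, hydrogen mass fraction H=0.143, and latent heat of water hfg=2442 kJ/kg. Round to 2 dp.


LHV = HHV - hfg * 9 * H
Water correction = 2442 * 9 * 0.143 = 3142.854 kJ/kg
LHV = 44906 - 3142.854 = 41763.15 kJ/kg


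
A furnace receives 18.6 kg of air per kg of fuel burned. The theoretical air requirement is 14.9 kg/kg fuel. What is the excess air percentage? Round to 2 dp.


Excess air = actual - stoichiometric = 18.6 - 14.9 = 3.70 kg/kg fuel
Excess air % = (excess / stoich) * 100 = (3.70 / 14.9) * 100 = 24.83%


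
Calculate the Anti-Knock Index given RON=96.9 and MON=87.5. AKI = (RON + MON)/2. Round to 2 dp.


AKI = (RON + MON) / 2
AKI = (96.9 + 87.5) / 2
AKI = 184.4 / 2 = 92.20


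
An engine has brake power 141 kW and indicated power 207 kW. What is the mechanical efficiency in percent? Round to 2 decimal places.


eta_mech = (BP / IP) * 100
Ratio = 141 / 207 = 0.6812
eta_mech = 0.6812 * 100 = 68.12%


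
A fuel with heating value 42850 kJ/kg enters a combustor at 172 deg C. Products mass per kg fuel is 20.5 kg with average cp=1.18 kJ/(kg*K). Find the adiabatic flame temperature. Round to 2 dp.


T_ad = T_in + Hc / (m_p * cp)
Denominator = 20.5 * 1.18 = 24.1900
Temperature rise = 42850 / 24.1900 = 1771.39 K
T_ad = 172 + 1771.39 = 1943.39 deg C


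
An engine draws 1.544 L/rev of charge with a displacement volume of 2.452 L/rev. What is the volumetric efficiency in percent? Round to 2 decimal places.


eta_v = (V_actual / V_disp) * 100
Ratio = 1.544 / 2.452 = 0.6297
eta_v = 0.6297 * 100 = 62.97%


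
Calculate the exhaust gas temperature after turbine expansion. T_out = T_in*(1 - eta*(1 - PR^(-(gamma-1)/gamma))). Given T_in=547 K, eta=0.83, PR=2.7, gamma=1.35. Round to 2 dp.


T_out = T_in * (1 - eta * (1 - PR^(-(gamma-1)/gamma)))
Exponent = -(1.35-1)/1.35 = -0.25925926
PR^exp = 2.7^(-0.25925926) = 0.77297411
Factor = 1 - 0.83*(1 - 0.77297411) = 0.81156851
T_out = 547 * 0.81156851 = 443.93 K


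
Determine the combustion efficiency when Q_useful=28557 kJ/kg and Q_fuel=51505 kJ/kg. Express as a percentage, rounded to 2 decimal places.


Efficiency = (Q_useful / Q_fuel) * 100
Efficiency = (28557 / 51505) * 100
Efficiency = 0.5545 * 100 = 55.45%


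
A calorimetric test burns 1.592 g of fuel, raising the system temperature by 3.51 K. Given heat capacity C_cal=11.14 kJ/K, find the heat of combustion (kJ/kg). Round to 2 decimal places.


Hc = C_cal * delta_T / m_fuel
Q_released = 11.14 * 3.51 = 39.1014 kJ
m_fuel = 1.592 g = 1.592/1000 kg = 0.001592 kg
Hc = 39.1014 / 0.001592 = 24561.18 kJ/kg


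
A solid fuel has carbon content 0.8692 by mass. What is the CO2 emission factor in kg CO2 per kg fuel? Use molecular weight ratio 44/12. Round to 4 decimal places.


EF = C_frac * (M_CO2 / M_C)
EF = 0.8692 * (44/12)
EF = 0.8692 * 3.666667 = 3.1871 kg_CO2/kg_fuel


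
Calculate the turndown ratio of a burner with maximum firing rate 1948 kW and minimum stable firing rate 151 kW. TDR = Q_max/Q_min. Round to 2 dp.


TDR = Q_max / Q_min
TDR = 1948 / 151 = 12.90


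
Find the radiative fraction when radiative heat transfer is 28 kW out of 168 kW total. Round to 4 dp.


f_rad = Q_rad / Q_total
f_rad = 28 / 168 = 0.1667


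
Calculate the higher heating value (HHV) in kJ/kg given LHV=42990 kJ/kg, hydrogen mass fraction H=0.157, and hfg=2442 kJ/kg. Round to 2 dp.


HHV = LHV + hfg * 9 * H
Water addition = 2442 * 9 * 0.157 = 3450.546 kJ/kg
HHV = 42990 + 3450.546 = 46440.55 kJ/kg


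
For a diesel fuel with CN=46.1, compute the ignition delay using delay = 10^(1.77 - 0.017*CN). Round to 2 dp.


delay = 10^(1.77 - 0.017*CN)
Exponent = 1.77 - 0.017*46.1 = 0.9863
delay = 10^0.9863 = 9.69 ms


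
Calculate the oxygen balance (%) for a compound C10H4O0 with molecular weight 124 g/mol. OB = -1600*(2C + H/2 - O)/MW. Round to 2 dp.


OB = -1600 * (2C + H/2 - O) / MW
Inner = 2*10 + 4/2 - 0 = 22.00
OB = -1600 * 22.00 / 124 = -283.87%


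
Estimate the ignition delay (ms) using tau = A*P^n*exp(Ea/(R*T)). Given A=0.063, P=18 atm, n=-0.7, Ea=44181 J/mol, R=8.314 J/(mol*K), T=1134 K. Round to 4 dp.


tau = A * P^n * exp(Ea/(R*T))
P^n = 18^(-0.7) = 0.13222368
Ea/(R*T) = 44181/(8.314*1134) = 4.686110
exp(Ea/(R*T)) = 108.430549
tau = 0.063 * 0.13222368 * 108.430549 = 0.9032 ms


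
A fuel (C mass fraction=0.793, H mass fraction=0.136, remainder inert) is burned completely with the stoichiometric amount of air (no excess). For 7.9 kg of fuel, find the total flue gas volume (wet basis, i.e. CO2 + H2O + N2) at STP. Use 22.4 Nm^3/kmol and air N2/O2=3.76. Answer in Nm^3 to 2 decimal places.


Per kg fuel: CO2 = (C/12 kmol)*22.4 = (0.793/12)*22.4 = 1.48027 Nm^3
Per kg fuel: H2O = (H/2 kmol)*22.4 = (0.136/2)*22.4 = 1.52320 Nm^3
O2 needed per kg fuel = C/12 + H/4 = 0.793/12 + 0.136/4 = 0.10008333 kmol
Per kg fuel: N2 = O2*3.76*22.4 = 0.10008333*3.76*22.4 = 8.42942 Nm^3
Total per kg = 1.48027 + 1.52320 + 8.42942 = 11.43289 Nm^3
Total = 11.43289 * 7.9 = 90.32 Nm^3


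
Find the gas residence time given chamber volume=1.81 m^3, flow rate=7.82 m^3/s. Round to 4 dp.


tau = V / Q_flow
tau = 1.81 / 7.82 = 0.2315 s


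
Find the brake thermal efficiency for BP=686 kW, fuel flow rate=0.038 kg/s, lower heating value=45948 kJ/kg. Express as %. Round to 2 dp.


eta_BTE = (BP / (mf * LHV)) * 100
Denominator = 0.038 * 45948 = 1746.0240 kW
eta_BTE = (686 / 1746.0240) * 100 = 39.29%


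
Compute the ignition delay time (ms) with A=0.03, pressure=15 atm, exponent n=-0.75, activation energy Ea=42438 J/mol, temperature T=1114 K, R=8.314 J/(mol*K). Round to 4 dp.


tau = A * P^n * exp(Ea/(R*T))
P^n = 15^(-0.75) = 0.13119931
Ea/(R*T) = 42438/(8.314*1114) = 4.582049
exp(Ea/(R*T)) = 97.714373
tau = 0.03 * 0.13119931 * 97.714373 = 0.3846 ms


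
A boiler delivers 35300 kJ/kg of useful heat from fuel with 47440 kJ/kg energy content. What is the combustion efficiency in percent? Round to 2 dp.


Efficiency = (Q_useful / Q_fuel) * 100
Efficiency = (35300 / 47440) * 100
Efficiency = 0.7441 * 100 = 74.41%


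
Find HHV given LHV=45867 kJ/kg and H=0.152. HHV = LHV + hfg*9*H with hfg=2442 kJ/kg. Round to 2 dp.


HHV = LHV + hfg * 9 * H
Water addition = 2442 * 9 * 0.152 = 3340.656 kJ/kg
HHV = 45867 + 3340.656 = 49207.66 kJ/kg


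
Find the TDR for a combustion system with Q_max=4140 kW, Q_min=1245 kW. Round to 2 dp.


TDR = Q_max / Q_min
TDR = 4140 / 1245 = 3.33


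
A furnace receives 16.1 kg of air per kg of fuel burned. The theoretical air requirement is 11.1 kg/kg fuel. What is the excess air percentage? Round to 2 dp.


Excess air = actual - stoichiometric = 16.1 - 11.1 = 5.00 kg/kg fuel
Excess air % = (excess / stoich) * 100 = (5.00 / 11.1) * 100 = 45.05%


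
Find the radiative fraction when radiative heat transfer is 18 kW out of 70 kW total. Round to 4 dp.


f_rad = Q_rad / Q_total
f_rad = 18 / 70 = 0.2571


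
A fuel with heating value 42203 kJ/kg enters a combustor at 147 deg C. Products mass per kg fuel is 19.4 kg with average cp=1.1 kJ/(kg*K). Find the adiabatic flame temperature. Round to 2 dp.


T_ad = T_in + Hc / (m_p * cp)
Denominator = 19.4 * 1.1 = 21.3400
Temperature rise = 42203 / 21.3400 = 1977.65 K
T_ad = 147 + 1977.65 = 2124.65 deg C


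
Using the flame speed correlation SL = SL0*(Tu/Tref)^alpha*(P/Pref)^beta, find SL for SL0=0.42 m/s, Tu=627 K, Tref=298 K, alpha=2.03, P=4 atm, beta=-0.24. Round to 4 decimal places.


SL = SL0 * (Tu/Tref)^alpha * (P/Pref)^beta
T ratio = 627/298 = 2.10402685
(T ratio)^alpha = 2.10402685^2.03 = 4.526829
(P/Pref)^beta = 4^(-0.24) = 0.716978
SL = 0.42 * 4.526829 * 0.716978 = 1.3632 m/s


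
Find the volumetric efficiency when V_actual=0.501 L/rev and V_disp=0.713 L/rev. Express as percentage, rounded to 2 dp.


eta_v = (V_actual / V_disp) * 100
Ratio = 0.501 / 0.713 = 0.7027
eta_v = 0.7027 * 100 = 70.27%


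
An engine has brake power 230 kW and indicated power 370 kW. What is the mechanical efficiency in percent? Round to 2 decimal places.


eta_mech = (BP / IP) * 100
Ratio = 230 / 370 = 0.6216
eta_mech = 0.6216 * 100 = 62.16%


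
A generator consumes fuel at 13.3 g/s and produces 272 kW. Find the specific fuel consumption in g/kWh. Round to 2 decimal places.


SFC = (mf / BP) * 3600
Rate = 13.3 / 272 = 0.048897 g/(s*kW)
SFC = 0.048897 * 3600 = 176.03 g/kWh


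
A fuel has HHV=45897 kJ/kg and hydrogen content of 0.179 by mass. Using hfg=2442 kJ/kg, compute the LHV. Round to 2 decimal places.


LHV = HHV - hfg * 9 * H
Water correction = 2442 * 9 * 0.179 = 3934.062 kJ/kg
LHV = 45897 - 3934.062 = 41962.94 kJ/kg


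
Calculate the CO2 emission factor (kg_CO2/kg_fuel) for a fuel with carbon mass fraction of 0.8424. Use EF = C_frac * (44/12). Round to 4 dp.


EF = C_frac * (M_CO2 / M_C)
EF = 0.8424 * (44/12)
EF = 0.8424 * 3.666667 = 3.0888 kg_CO2/kg_fuel


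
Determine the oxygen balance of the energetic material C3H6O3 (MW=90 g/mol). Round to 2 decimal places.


OB = -1600 * (2C + H/2 - O) / MW
Inner = 2*3 + 6/2 - 3 = 6.00
OB = -1600 * 6.00 / 90 = -106.67%


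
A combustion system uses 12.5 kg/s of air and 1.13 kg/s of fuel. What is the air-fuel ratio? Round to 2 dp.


AFR = m_air / m_fuel
AFR = 12.5 / 1.13 = 11.06


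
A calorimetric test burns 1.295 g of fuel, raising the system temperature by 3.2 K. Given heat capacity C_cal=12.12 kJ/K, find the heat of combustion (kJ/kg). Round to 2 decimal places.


Hc = C_cal * delta_T / m_fuel
Q_released = 12.12 * 3.2 = 38.7840 kJ
m_fuel = 1.295 g = 1.295/1000 kg = 0.001295 kg
Hc = 38.7840 / 0.001295 = 29949.03 kJ/kg


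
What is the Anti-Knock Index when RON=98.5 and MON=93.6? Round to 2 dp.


AKI = (RON + MON) / 2
AKI = (98.5 + 93.6) / 2
AKI = 192.1 / 2 = 96.05


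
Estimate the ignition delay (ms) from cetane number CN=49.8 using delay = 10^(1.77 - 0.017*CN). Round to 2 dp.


delay = 10^(1.77 - 0.017*CN)
Exponent = 1.77 - 0.017*49.8 = 0.9234
delay = 10^0.9234 = 8.38 ms


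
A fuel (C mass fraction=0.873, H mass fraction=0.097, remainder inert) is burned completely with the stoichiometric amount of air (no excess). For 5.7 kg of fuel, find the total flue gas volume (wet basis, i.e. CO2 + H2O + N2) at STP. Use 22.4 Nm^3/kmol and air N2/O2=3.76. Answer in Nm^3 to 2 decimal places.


Per kg fuel: CO2 = (C/12 kmol)*22.4 = (0.873/12)*22.4 = 1.62960 Nm^3
Per kg fuel: H2O = (H/2 kmol)*22.4 = (0.097/2)*22.4 = 1.08640 Nm^3
O2 needed per kg fuel = C/12 + H/4 = 0.873/12 + 0.097/4 = 0.09700000 kmol
Per kg fuel: N2 = O2*3.76*22.4 = 0.09700000*3.76*22.4 = 8.16973 Nm^3
Total per kg = 1.62960 + 1.08640 + 8.16973 = 10.88573 Nm^3
Total = 10.88573 * 5.7 = 62.05 Nm^3


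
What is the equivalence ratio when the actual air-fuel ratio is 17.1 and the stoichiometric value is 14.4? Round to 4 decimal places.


phi = AFR_stoich / AFR_actual
phi = 14.4 / 17.1 = 0.8421


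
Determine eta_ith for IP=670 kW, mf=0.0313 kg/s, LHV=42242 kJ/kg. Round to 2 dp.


eta_ith = (IP / (mf * LHV)) * 100
Denominator = 0.0313 * 42242 = 1322.1746 kW
eta_ith = (670 / 1322.1746) * 100 = 50.67%


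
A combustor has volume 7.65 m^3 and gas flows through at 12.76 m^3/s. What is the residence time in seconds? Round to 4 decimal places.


tau = V / Q_flow
tau = 7.65 / 12.76 = 0.5995 s


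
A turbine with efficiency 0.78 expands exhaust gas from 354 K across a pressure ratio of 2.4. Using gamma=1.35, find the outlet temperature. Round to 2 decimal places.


T_out = T_in * (1 - eta * (1 - PR^(-(gamma-1)/gamma)))
Exponent = -(1.35-1)/1.35 = -0.25925926
PR^exp = 2.4^(-0.25925926) = 0.79694200
Factor = 1 - 0.78*(1 - 0.79694200) = 0.84161476
T_out = 354 * 0.84161476 = 297.93 K


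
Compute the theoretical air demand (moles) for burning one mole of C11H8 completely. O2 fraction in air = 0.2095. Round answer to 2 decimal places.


Balanced combustion: C11H8 + 13 O2 -> 11 CO2 + 4 H2O
O2 needed = C + H/4 = 11 + 8/4 = 13.00 moles
Air moles = O2 / 0.2095 = 13.00 / 0.2095 = 62.05 moles air


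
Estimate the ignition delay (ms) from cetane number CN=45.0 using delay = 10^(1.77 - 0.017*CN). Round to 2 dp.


delay = 10^(1.77 - 0.017*CN)
Exponent = 1.77 - 0.017*45.0 = 1.0050
delay = 10^1.0050 = 10.12 ms


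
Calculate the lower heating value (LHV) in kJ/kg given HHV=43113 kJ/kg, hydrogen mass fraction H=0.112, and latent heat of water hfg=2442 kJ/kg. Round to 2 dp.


LHV = HHV - hfg * 9 * H
Water correction = 2442 * 9 * 0.112 = 2461.536 kJ/kg
LHV = 43113 - 2461.536 = 40651.46 kJ/kg


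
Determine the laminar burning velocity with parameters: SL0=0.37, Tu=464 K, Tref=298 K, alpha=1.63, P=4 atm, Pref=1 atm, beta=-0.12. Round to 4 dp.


SL = SL0 * (Tu/Tref)^alpha * (P/Pref)^beta
T ratio = 464/298 = 1.55704698
(T ratio)^alpha = 1.55704698^1.63 = 2.058030
(P/Pref)^beta = 4^(-0.12) = 0.846745
SL = 0.37 * 2.058030 * 0.846745 = 0.6448 m/s


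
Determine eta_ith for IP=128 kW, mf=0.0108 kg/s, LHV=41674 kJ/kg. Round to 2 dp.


eta_ith = (IP / (mf * LHV)) * 100
Denominator = 0.0108 * 41674 = 450.0792 kW
eta_ith = (128 / 450.0792) * 100 = 28.44%


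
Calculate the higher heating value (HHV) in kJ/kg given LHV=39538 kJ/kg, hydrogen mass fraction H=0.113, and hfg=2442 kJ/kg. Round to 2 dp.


HHV = LHV + hfg * 9 * H
Water addition = 2442 * 9 * 0.113 = 2483.514 kJ/kg
HHV = 39538 + 2483.514 = 42021.51 kJ/kg


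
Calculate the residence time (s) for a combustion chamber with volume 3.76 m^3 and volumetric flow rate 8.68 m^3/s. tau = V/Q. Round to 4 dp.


tau = V / Q_flow
tau = 3.76 / 8.68 = 0.4332 s


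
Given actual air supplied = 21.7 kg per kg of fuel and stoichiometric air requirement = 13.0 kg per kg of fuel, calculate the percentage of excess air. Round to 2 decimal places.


Excess air = actual - stoichiometric = 21.7 - 13.0 = 8.70 kg/kg fuel
Excess air % = (excess / stoich) * 100 = (8.70 / 13.0) * 100 = 66.92%


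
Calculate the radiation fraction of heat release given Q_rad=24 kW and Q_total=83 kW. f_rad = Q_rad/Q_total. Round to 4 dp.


f_rad = Q_rad / Q_total
f_rad = 24 / 83 = 0.2892


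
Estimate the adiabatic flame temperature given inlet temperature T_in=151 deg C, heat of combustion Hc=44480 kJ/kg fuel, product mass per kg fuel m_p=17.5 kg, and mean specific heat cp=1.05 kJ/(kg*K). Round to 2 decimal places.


T_ad = T_in + Hc / (m_p * cp)
Denominator = 17.5 * 1.05 = 18.3750
Temperature rise = 44480 / 18.3750 = 2420.68 K
T_ad = 151 + 2420.68 = 2571.68 deg C


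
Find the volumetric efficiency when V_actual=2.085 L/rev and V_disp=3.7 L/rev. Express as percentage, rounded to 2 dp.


eta_v = (V_actual / V_disp) * 100
Ratio = 2.085 / 3.7 = 0.5635
eta_v = 0.5635 * 100 = 56.35%


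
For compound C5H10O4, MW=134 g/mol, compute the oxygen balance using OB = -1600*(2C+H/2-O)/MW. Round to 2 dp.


OB = -1600 * (2C + H/2 - O) / MW
Inner = 2*5 + 10/2 - 4 = 11.00
OB = -1600 * 11.00 / 134 = -131.34%


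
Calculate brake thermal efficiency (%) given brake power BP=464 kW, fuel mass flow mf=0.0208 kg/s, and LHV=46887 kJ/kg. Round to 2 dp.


eta_BTE = (BP / (mf * LHV)) * 100
Denominator = 0.0208 * 46887 = 975.2496 kW
eta_BTE = (464 / 975.2496) * 100 = 47.58%


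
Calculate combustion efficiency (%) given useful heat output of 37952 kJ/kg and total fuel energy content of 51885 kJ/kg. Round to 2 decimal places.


Efficiency = (Q_useful / Q_fuel) * 100
Efficiency = (37952 / 51885) * 100
Efficiency = 0.7315 * 100 = 73.15%


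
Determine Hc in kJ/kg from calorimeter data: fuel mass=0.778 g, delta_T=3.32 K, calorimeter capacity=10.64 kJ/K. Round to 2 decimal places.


Hc = C_cal * delta_T / m_fuel
Q_released = 10.64 * 3.32 = 35.3248 kJ
m_fuel = 0.778 g = 0.778/1000 kg = 0.000778 kg
Hc = 35.3248 / 0.000778 = 45404.63 kJ/kg


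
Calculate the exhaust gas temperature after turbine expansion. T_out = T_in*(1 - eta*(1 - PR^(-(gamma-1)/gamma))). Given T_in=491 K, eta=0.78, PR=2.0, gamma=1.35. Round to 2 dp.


T_out = T_in * (1 - eta * (1 - PR^(-(gamma-1)/gamma)))
Exponent = -(1.35-1)/1.35 = -0.25925926
PR^exp = 2.0^(-0.25925926) = 0.83551680
Factor = 1 - 0.78*(1 - 0.83551680) = 0.87170310
T_out = 491 * 0.87170310 = 428.01 K


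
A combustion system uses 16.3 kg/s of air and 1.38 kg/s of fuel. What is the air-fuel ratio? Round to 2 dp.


AFR = m_air / m_fuel
AFR = 16.3 / 1.38 = 11.81


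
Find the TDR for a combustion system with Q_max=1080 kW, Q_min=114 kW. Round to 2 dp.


TDR = Q_max / Q_min
TDR = 1080 / 114 = 9.47


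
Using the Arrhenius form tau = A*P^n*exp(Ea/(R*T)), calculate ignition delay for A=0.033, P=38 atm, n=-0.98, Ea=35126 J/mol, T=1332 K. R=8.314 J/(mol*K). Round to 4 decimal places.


tau = A * P^n * exp(Ea/(R*T))
P^n = 38^(-0.98) = 0.02830167
Ea/(R*T) = 35126/(8.314*1332) = 3.171863
exp(Ea/(R*T)) = 23.851884
tau = 0.033 * 0.02830167 * 23.851884 = 0.0223 ms


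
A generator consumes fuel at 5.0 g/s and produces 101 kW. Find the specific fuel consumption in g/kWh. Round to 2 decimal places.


SFC = (mf / BP) * 3600
Rate = 5.0 / 101 = 0.049505 g/(s*kW)
SFC = 0.049505 * 3600 = 178.22 g/kWh


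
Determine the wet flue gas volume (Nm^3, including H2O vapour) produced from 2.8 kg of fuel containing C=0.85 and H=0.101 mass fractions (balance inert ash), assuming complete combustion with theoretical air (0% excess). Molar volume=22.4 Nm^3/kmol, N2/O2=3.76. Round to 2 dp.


Per kg fuel: CO2 = (C/12 kmol)*22.4 = (0.85/12)*22.4 = 1.58667 Nm^3
Per kg fuel: H2O = (H/2 kmol)*22.4 = (0.101/2)*22.4 = 1.13120 Nm^3
O2 needed per kg fuel = C/12 + H/4 = 0.85/12 + 0.101/4 = 0.09608333 kmol
Per kg fuel: N2 = O2*3.76*22.4 = 0.09608333*3.76*22.4 = 8.09252 Nm^3
Total per kg = 1.58667 + 1.13120 + 8.09252 = 10.81039 Nm^3
Total = 10.81039 * 2.8 = 30.27 Nm^3


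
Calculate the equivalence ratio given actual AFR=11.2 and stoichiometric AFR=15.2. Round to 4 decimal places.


phi = AFR_stoich / AFR_actual
phi = 15.2 / 11.2 = 1.3571


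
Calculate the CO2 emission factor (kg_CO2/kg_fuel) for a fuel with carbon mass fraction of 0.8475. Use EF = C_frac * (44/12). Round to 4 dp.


EF = C_frac * (M_CO2 / M_C)
EF = 0.8475 * (44/12)
EF = 0.8475 * 3.666667 = 3.1075 kg_CO2/kg_fuel


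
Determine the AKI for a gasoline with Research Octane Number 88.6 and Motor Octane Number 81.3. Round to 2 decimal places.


AKI = (RON + MON) / 2
AKI = (88.6 + 81.3) / 2
AKI = 169.9 / 2 = 84.95


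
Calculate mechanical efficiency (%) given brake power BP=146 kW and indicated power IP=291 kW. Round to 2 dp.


eta_mech = (BP / IP) * 100
Ratio = 146 / 291 = 0.5017
eta_mech = 0.5017 * 100 = 50.17%


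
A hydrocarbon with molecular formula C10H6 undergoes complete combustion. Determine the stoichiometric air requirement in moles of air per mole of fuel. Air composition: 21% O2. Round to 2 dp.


Balanced combustion: C10H6 + 11.5 O2 -> 10 CO2 + 3 H2O
O2 needed = C + H/4 = 10 + 6/4 = 11.50 moles
Air moles = O2 / 0.21 = 11.50 / 0.21 = 54.76 moles air


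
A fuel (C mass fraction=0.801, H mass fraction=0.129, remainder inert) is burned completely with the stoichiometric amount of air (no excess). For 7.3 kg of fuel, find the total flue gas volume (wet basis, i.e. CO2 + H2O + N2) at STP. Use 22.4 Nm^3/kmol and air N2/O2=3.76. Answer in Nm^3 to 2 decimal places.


Per kg fuel: CO2 = (C/12 kmol)*22.4 = (0.801/12)*22.4 = 1.49520 Nm^3
Per kg fuel: H2O = (H/2 kmol)*22.4 = (0.129/2)*22.4 = 1.44480 Nm^3
O2 needed per kg fuel = C/12 + H/4 = 0.801/12 + 0.129/4 = 0.09900000 kmol
Per kg fuel: N2 = O2*3.76*22.4 = 0.09900000*3.76*22.4 = 8.33818 Nm^3
Total per kg = 1.49520 + 1.44480 + 8.33818 = 11.27818 Nm^3
Total = 11.27818 * 7.3 = 82.33 Nm^3


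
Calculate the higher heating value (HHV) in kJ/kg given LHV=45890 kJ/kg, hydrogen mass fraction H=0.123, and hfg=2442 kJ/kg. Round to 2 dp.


HHV = LHV + hfg * 9 * H
Water addition = 2442 * 9 * 0.123 = 2703.294 kJ/kg
HHV = 45890 + 2703.294 = 48593.29 kJ/kg


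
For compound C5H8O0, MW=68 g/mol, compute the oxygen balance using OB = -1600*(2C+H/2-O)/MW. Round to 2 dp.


OB = -1600 * (2C + H/2 - O) / MW
Inner = 2*5 + 8/2 - 0 = 14.00
OB = -1600 * 14.00 / 68 = -329.41%


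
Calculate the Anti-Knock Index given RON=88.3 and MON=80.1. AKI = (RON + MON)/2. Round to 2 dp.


AKI = (RON + MON) / 2
AKI = (88.3 + 80.1) / 2
AKI = 168.4 / 2 = 84.20


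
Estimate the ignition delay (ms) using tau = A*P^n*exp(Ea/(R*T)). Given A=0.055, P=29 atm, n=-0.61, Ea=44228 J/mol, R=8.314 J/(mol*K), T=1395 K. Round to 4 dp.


tau = A * P^n * exp(Ea/(R*T))
P^n = 29^(-0.61) = 0.12821452
Ea/(R*T) = 44228/(8.314*1395) = 3.813406
exp(Ea/(R*T)) = 45.304494
tau = 0.055 * 0.12821452 * 45.304494 = 0.3195 ms


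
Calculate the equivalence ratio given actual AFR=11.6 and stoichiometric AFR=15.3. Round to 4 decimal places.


phi = AFR_stoich / AFR_actual
phi = 15.3 / 11.6 = 1.3190


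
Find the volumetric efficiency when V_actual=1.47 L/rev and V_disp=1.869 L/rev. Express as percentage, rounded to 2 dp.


eta_v = (V_actual / V_disp) * 100
Ratio = 1.47 / 1.869 = 0.7865
eta_v = 0.7865 * 100 = 78.65%


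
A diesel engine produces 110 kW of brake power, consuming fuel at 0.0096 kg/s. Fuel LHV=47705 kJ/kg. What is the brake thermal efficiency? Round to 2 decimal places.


eta_BTE = (BP / (mf * LHV)) * 100
Denominator = 0.0096 * 47705 = 457.9680 kW
eta_BTE = (110 / 457.9680) * 100 = 24.02%


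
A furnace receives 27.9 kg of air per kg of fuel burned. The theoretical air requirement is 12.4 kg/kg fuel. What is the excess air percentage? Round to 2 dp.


Excess air = actual - stoichiometric = 27.9 - 12.4 = 15.50 kg/kg fuel
Excess air % = (excess / stoich) * 100 = (15.50 / 12.4) * 100 = 125.00%


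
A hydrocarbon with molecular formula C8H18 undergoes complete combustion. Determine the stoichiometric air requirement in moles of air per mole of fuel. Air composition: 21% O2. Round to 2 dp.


Balanced combustion: C8H18 + 12.5 O2 -> 8 CO2 + 9 H2O
O2 needed = C + H/4 = 8 + 18/4 = 12.50 moles
Air moles = O2 / 0.21 = 12.50 / 0.21 = 59.52 moles air


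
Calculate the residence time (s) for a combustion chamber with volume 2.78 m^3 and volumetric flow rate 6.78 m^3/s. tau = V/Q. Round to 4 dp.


tau = V / Q_flow
tau = 2.78 / 6.78 = 0.4100 s


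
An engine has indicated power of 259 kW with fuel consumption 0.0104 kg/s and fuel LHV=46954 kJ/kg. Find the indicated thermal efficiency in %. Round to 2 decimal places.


eta_ith = (IP / (mf * LHV)) * 100
Denominator = 0.0104 * 46954 = 488.3216 kW
eta_ith = (259 / 488.3216) * 100 = 53.04%


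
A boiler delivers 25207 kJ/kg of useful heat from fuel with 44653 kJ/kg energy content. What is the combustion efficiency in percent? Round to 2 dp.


Efficiency = (Q_useful / Q_fuel) * 100
Efficiency = (25207 / 44653) * 100
Efficiency = 0.5645 * 100 = 56.45%


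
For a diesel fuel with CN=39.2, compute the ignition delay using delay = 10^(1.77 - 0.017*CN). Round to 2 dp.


delay = 10^(1.77 - 0.017*CN)
Exponent = 1.77 - 0.017*39.2 = 1.1036
delay = 10^1.1036 = 12.69 ms


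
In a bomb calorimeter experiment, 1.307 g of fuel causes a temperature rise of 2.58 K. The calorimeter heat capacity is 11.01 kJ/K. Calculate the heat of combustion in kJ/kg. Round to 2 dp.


Hc = C_cal * delta_T / m_fuel
Q_released = 11.01 * 2.58 = 28.4058 kJ
m_fuel = 1.307 g = 1.307/1000 kg = 0.001307 kg
Hc = 28.4058 / 0.001307 = 21733.59 kJ/kg


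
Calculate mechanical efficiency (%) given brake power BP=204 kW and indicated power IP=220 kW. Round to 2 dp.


eta_mech = (BP / IP) * 100
Ratio = 204 / 220 = 0.9273
eta_mech = 0.9273 * 100 = 92.73%


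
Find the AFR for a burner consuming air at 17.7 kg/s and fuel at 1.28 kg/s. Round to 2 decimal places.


AFR = m_air / m_fuel
AFR = 17.7 / 1.28 = 13.83


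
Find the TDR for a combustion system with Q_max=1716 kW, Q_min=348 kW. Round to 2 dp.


TDR = Q_max / Q_min
TDR = 1716 / 348 = 4.93


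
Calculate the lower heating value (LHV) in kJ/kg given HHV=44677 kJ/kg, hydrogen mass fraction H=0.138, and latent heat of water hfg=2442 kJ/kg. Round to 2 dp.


LHV = HHV - hfg * 9 * H
Water correction = 2442 * 9 * 0.138 = 3032.964 kJ/kg
LHV = 44677 - 3032.964 = 41644.04 kJ/kg


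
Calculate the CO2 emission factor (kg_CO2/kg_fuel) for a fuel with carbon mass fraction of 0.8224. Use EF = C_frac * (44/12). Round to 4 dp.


EF = C_frac * (M_CO2 / M_C)
EF = 0.8224 * (44/12)
EF = 0.8224 * 3.666667 = 3.0155 kg_CO2/kg_fuel


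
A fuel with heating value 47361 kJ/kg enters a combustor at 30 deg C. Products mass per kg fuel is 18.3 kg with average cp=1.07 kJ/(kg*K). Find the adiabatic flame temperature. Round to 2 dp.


T_ad = T_in + Hc / (m_p * cp)
Denominator = 18.3 * 1.07 = 19.5810
Temperature rise = 47361 / 19.5810 = 2418.72 K
T_ad = 30 + 2418.72 = 2448.72 deg C


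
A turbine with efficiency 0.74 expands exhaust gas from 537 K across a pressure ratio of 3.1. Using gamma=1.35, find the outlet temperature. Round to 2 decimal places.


T_out = T_in * (1 - eta * (1 - PR^(-(gamma-1)/gamma)))
Exponent = -(1.35-1)/1.35 = -0.25925926
PR^exp = 3.1^(-0.25925926) = 0.74577862
Factor = 1 - 0.74*(1 - 0.74577862) = 0.81187618
T_out = 537 * 0.81187618 = 435.98 K


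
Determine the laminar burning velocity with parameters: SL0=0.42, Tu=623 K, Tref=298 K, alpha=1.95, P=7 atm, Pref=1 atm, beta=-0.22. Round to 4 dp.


SL = SL0 * (Tu/Tref)^alpha * (P/Pref)^beta
T ratio = 623/298 = 2.09060403
(T ratio)^alpha = 2.09060403^1.95 = 4.212404
(P/Pref)^beta = 7^(-0.22) = 0.651746
SL = 0.42 * 4.212404 * 0.651746 = 1.1531 m/s


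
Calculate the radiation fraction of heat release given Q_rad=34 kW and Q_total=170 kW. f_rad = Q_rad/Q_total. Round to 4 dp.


f_rad = Q_rad / Q_total
f_rad = 34 / 170 = 0.2000


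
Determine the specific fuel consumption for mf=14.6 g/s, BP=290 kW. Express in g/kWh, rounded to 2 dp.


SFC = (mf / BP) * 3600
Rate = 14.6 / 290 = 0.050345 g/(s*kW)
SFC = 0.050345 * 3600 = 181.24 g/kWh


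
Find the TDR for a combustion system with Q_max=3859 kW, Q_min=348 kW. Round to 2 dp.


TDR = Q_max / Q_min
TDR = 3859 / 348 = 11.09


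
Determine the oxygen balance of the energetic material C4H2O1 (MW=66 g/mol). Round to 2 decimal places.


OB = -1600 * (2C + H/2 - O) / MW
Inner = 2*4 + 2/2 - 1 = 8.00
OB = -1600 * 8.00 / 66 = -193.94%


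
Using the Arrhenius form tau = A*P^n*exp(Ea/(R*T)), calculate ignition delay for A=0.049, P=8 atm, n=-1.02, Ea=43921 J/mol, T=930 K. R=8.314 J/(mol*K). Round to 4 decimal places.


tau = A * P^n * exp(Ea/(R*T))
P^n = 8^(-1.02) = 0.11990801
Ea/(R*T) = 43921/(8.314*930) = 5.680404
exp(Ea/(R*T)) = 293.067906
tau = 0.049 * 0.11990801 * 293.067906 = 1.7219 ms


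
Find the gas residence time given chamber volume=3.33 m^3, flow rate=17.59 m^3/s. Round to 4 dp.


tau = V / Q_flow
tau = 3.33 / 17.59 = 0.1893 s


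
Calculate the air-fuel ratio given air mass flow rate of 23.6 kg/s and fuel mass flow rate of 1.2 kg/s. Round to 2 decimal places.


AFR = m_air / m_fuel
AFR = 23.6 / 1.2 = 19.67


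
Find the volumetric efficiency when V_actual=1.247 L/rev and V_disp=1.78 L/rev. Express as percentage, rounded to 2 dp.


eta_v = (V_actual / V_disp) * 100
Ratio = 1.247 / 1.78 = 0.7006
eta_v = 0.7006 * 100 = 70.06%


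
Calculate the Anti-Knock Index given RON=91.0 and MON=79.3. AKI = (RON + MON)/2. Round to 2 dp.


AKI = (RON + MON) / 2
AKI = (91.0 + 79.3) / 2
AKI = 170.3 / 2 = 85.15


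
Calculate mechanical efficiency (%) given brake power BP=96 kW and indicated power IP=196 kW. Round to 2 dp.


eta_mech = (BP / IP) * 100
Ratio = 96 / 196 = 0.4898
eta_mech = 0.4898 * 100 = 48.98%
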